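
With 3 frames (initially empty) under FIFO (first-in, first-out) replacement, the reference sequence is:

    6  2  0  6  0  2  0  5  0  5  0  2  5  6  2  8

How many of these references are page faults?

7

6 → fault, frames [6]
2 → fault, frames [6, 2]
0 → fault, frames [6, 2, 0]
6 → hit
0 → hit
2 → hit
0 → hit
5 → fault, evict 6, frames [2, 0, 5]
0 → hit
5 → hit
0 → hit
2 → hit
5 → hit
6 → fault, evict 2, frames [0, 5, 6]
2 → fault, evict 0, frames [5, 6, 2]
8 → fault, evict 5, frames [6, 2, 8]
Page faults: 7.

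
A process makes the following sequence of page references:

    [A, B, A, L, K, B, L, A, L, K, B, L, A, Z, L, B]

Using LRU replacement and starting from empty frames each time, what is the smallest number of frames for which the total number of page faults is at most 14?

2

f=1: 16 faults
f=2: 14 faults
f=3: 11 faults
f=4: 5 faults
f=5: 5 faults
Smallest f with faults ≤ 14 is 2.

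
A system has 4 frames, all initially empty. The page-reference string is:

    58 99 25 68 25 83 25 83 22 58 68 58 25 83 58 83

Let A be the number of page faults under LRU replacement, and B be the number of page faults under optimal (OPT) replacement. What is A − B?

3

Under LRU: F F F F . F . . F F F . F F . . → 10 faults.
Under OPT: F F F F . F . . F . . . . F . . → 7 faults.
A − B = 10 − 7 = 3.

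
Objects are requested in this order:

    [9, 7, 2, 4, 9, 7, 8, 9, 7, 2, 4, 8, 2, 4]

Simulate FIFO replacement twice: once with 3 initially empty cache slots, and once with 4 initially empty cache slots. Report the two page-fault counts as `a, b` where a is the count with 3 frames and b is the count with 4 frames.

3 frames: F F F F F F F . . F F . . . → 9 faults.
4 frames: F F F F . . F F F F F F . . → 10 faults.
10 > 9: adding a frame increased faults — Belady's anomaly.

9, 10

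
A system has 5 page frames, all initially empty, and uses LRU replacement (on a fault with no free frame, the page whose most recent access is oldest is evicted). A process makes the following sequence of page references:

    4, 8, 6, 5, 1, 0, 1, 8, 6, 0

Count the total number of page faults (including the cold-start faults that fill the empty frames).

6

4 → fault, frames [4]
8 → fault, frames [4, 8]
6 → fault, frames [4, 8, 6]
5 → fault, frames [4, 8, 6, 5]
1 → fault, frames [4, 8, 6, 5, 1]
0 → fault, evict 4, frames [8, 6, 5, 1, 0]
1 → hit
8 → hit
6 → hit
0 → hit
Page faults: 6.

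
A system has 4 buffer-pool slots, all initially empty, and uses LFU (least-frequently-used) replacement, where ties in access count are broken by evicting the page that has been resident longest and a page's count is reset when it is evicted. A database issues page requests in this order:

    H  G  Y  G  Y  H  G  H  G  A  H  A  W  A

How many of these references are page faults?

H -> miss, frames [H]
G -> miss, frames [H, G]
Y -> miss, frames [H, G, Y]
G -> hit
Y -> hit
H -> hit
G -> hit
H -> hit
G -> hit
A -> miss, frames [H, G, Y, A]
H -> hit
A -> hit
W -> miss, evict Y, frames [H, G, A, W]
A -> hit
Page faults: 5.

5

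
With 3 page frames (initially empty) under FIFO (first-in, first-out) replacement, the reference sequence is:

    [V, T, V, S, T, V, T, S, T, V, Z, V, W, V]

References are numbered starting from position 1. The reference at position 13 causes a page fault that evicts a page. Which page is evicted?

S

pos 1: V -> miss, frames {V}
pos 2: T -> miss, frames {V,T}
pos 3: V -> hit
pos 4: S -> miss, frames {V,T,S}
pos 5: T -> hit
pos 6: V -> hit
pos 7: T -> hit
pos 8: S -> hit
pos 9: T -> hit
pos 10: V -> hit
pos 11: Z -> miss, evict V, frames {T,S,Z}
pos 12: V -> miss, evict T, frames {S,Z,V}
pos 13: W -> miss, evict S, frames {Z,V,W}
At position 13, page S is evicted.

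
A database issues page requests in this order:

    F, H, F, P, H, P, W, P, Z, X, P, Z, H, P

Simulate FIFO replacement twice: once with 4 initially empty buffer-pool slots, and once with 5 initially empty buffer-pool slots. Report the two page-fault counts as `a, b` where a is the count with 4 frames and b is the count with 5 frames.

4 frames: F F . F . . F . F F . . F F → 8 faults.
5 frames: F F . F . . F . F F . . . . → 6 faults.
6 < 8: adding a frame reduced faults, as is typical.

8, 6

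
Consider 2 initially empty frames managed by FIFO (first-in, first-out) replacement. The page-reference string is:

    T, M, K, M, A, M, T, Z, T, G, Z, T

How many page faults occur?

T → fault, frames [T]
M → fault, frames [T, M]
K → fault, evict T, frames [M, K]
M → hit
A → fault, evict M, frames [K, A]
M → fault, evict K, frames [A, M]
T → fault, evict A, frames [M, T]
Z → fault, evict M, frames [T, Z]
T → hit
G → fault, evict T, frames [Z, G]
Z → hit
T → fault, evict Z, frames [G, T]
Page faults: 9.

9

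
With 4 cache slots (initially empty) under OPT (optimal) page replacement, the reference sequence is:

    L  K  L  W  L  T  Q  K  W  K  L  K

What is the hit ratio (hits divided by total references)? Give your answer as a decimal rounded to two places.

L: miss, frames (L)
K: miss, frames (L K)
L: hit
W: miss, frames (L K W)
L: hit
T: miss, frames (L K W T)
Q: miss, evict T, frames (L K W Q)
K: hit
W: hit
K: hit
L: hit
K: hit
Hits: 7 of 12 references → 7/12 = 0.5833.

0.58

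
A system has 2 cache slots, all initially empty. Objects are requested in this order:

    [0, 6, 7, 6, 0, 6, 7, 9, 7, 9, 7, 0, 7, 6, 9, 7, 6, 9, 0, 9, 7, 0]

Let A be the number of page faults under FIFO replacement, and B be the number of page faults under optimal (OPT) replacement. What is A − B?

4

Under FIFO: F F F . F F F F . . . F F F F F F F F . F . → 16 faults.
Under OPT: F F F . F . F F . . . F . F F . F . F . F . → 12 faults.
A − B = 16 − 12 = 4.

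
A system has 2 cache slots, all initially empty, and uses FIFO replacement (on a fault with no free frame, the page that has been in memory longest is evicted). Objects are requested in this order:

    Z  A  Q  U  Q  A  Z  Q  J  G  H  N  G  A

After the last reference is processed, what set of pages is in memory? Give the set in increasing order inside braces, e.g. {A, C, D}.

Z -> fault, frames [Z]
A -> fault, frames [Z, A]
Q -> fault, evict Z, frames [A, Q]
U -> fault, evict A, frames [Q, U]
Q -> hit
A -> fault, evict Q, frames [U, A]
Z -> fault, evict U, frames [A, Z]
Q -> fault, evict A, frames [Z, Q]
J -> fault, evict Z, frames [Q, J]
G -> fault, evict Q, frames [J, G]
H -> fault, evict J, frames [G, H]
N -> fault, evict G, frames [H, N]
G -> fault, evict H, frames [N, G]
A -> fault, evict N, frames [G, A]

{A, G}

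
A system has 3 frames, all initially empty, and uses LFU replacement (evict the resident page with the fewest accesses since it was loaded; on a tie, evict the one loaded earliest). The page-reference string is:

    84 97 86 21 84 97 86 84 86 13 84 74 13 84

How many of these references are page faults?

84 -> miss, frames (84)
97 -> miss, frames (84 97)
86 -> miss, frames (84 97 86)
21 -> miss, evict 84, frames (97 86 21)
84 -> miss, evict 97, frames (86 21 84)
97 -> miss, evict 86, frames (21 84 97)
86 -> miss, evict 21, frames (84 97 86)
84 -> hit
86 -> hit
13 -> miss, evict 97, frames (84 86 13)
84 -> hit
74 -> miss, evict 13, frames (84 86 74)
13 -> miss, evict 74, frames (84 86 13)
84 -> hit
Page faults: 10.

10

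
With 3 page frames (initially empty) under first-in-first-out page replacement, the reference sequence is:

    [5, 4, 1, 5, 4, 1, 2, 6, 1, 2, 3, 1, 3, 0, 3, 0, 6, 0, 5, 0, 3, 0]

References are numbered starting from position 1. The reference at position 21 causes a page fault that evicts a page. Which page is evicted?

pos 1: 5: fault, frames {5}
pos 2: 4: fault, frames {5,4}
pos 3: 1: fault, frames {5,4,1}
pos 4: 5: hit
pos 5: 4: hit
pos 6: 1: hit
pos 7: 2: fault, evict 5, frames {4,1,2}
pos 8: 6: fault, evict 4, frames {1,2,6}
pos 9: 1: hit
pos 10: 2: hit
pos 11: 3: fault, evict 1, frames {2,6,3}
pos 12: 1: fault, evict 2, frames {6,3,1}
pos 13: 3: hit
pos 14: 0: fault, evict 6, frames {3,1,0}
pos 15: 3: hit
pos 16: 0: hit
pos 17: 6: fault, evict 3, frames {1,0,6}
pos 18: 0: hit
pos 19: 5: fault, evict 1, frames {0,6,5}
pos 20: 0: hit
pos 21: 3: fault, evict 0, frames {6,5,3}
At position 21, page 0 is evicted.

0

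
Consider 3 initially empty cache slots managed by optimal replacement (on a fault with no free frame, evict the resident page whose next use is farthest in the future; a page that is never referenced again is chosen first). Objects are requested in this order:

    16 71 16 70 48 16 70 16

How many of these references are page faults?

16 -> miss, frames (16)
71 -> miss, frames (16 71)
16 -> hit
70 -> miss, frames (16 71 70)
48 -> miss, evict 71, frames (16 70 48)
16 -> hit
70 -> hit
16 -> hit
Page faults: 4.

4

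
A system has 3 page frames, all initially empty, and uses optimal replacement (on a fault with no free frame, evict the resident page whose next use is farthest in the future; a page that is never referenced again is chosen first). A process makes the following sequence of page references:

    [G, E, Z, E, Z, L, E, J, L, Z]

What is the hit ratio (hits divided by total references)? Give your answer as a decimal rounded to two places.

0.50

G -> fault, frames [G]
E -> fault, frames [G, E]
Z -> fault, frames [G, E, Z]
E -> hit
Z -> hit
L -> fault, evict G, frames [E, Z, L]
E -> hit
J -> fault, evict E, frames [Z, L, J]
L -> hit
Z -> hit
Hits: 5 of 10 references → 5/10 = 0.5000.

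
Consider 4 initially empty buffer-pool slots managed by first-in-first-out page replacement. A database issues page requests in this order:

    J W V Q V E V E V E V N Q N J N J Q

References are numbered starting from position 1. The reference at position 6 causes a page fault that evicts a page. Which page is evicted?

J

pos 1: J: fault, frames {J}
pos 2: W: fault, frames {J,W}
pos 3: V: fault, frames {J,W,V}
pos 4: Q: fault, frames {J,W,V,Q}
pos 5: V: hit
pos 6: E: fault, evict J, frames {W,V,Q,E}
At position 6, page J is evicted.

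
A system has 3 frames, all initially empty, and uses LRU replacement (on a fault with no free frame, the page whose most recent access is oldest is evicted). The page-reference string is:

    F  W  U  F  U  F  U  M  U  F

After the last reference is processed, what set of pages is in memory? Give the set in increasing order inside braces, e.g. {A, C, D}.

F -> miss, frames (F)
W -> miss, frames (F W)
U -> miss, frames (F W U)
F -> hit
U -> hit
F -> hit
U -> hit
M -> miss, evict W, frames (F U M)
U -> hit
F -> hit

{F, M, U}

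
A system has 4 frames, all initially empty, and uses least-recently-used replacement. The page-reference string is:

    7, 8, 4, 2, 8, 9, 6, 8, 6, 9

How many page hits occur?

4

7 → miss, frames [7]
8 → miss, frames [7, 8]
4 → miss, frames [7, 8, 4]
2 → miss, frames [7, 8, 4, 2]
8 → hit
9 → miss, evict 7, frames [4, 2, 8, 9]
6 → miss, evict 4, frames [2, 8, 9, 6]
8 → hit
6 → hit
9 → hit
Hits: 4.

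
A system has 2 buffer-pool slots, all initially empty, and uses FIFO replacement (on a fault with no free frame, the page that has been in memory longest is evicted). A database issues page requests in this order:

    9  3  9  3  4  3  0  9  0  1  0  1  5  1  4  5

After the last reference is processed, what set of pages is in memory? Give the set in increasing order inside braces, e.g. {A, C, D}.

9: fault, frames {9}
3: fault, frames {9,3}
9: hit
3: hit
4: fault, evict 9, frames {3,4}
3: hit
0: fault, evict 3, frames {4,0}
9: fault, evict 4, frames {0,9}
0: hit
1: fault, evict 0, frames {9,1}
0: fault, evict 9, frames {1,0}
1: hit
5: fault, evict 1, frames {0,5}
1: fault, evict 0, frames {5,1}
4: fault, evict 5, frames {1,4}
5: fault, evict 1, frames {4,5}

{4, 5}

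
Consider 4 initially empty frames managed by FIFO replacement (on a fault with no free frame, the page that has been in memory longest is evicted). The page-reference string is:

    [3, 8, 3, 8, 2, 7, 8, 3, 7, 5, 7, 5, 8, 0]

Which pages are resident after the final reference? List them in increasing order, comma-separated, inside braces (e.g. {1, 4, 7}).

3 → fault, frames {3}
8 → fault, frames {3,8}
3 → hit
8 → hit
2 → fault, frames {3,8,2}
7 → fault, frames {3,8,2,7}
8 → hit
3 → hit
7 → hit
5 → fault, evict 3, frames {8,2,7,5}
7 → hit
5 → hit
8 → hit
0 → fault, evict 8, frames {2,7,5,0}

{0, 2, 5, 7}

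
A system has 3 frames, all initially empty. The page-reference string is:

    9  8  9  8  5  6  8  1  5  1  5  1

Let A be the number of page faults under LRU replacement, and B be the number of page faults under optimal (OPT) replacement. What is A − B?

Under LRU: F F . . F F . F F . . . → 6 faults.
Under OPT: F F . . F F . F . . . . → 5 faults.
A − B = 6 − 5 = 1.

1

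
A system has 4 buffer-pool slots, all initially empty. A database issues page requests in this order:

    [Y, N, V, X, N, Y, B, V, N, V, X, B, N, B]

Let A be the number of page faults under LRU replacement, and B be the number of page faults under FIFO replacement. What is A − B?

2

Under LRU: F F F F . . F F . . F . . . → 7 faults.
Under FIFO: F F F F . . F . . . . . . . → 5 faults.
A − B = 7 − 5 = 2.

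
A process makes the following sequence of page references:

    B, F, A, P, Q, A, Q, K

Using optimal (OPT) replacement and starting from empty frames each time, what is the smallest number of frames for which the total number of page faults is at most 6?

f=1: 8 faults
f=2: 6 faults
f=3: 6 faults
f=4: 6 faults
f=5: 6 faults
f=6: 6 faults
Smallest f with faults ≤ 6 is 2.

2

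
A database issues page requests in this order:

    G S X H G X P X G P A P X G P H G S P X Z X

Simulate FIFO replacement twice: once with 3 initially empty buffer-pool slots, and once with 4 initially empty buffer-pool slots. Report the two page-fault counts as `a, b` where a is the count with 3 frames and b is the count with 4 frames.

3 frames: F F F F F . F F . . F . . F F F . F . F F . → 14 faults.
4 frames: F F F F . . F . F . F . F . . F . F F . F F → 13 faults.
13 < 14: adding a frame reduced faults, as is typical.

14, 13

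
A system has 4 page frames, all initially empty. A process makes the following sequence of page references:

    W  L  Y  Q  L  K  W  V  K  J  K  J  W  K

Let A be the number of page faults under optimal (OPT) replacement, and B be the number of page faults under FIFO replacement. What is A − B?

-1

Under OPT: F F F F . F . F . F . . . . → 7 faults.
Under FIFO: F F F F . F F F . F . . . . → 8 faults.
A − B = 7 − 8 = -1.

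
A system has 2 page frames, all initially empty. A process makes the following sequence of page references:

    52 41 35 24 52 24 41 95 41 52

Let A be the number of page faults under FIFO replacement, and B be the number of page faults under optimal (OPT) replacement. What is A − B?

Under FIFO: F F F F F . F F . F → 8 faults.
Under OPT: F F F F . . F F . F → 7 faults.
A − B = 8 − 7 = 1.

1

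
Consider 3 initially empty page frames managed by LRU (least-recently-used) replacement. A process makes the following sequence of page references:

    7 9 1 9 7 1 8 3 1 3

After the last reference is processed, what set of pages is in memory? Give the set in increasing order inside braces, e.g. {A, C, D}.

7 → fault, frames (7)
9 → fault, frames (7 9)
1 → fault, frames (7 9 1)
9 → hit
7 → hit
1 → hit
8 → fault, evict 9, frames (7 1 8)
3 → fault, evict 7, frames (1 8 3)
1 → hit
3 → hit

{1, 3, 8}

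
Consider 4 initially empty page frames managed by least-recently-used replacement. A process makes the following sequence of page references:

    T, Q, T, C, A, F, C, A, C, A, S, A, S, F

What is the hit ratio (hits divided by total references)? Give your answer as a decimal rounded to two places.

T: fault, frames {T}
Q: fault, frames {T,Q}
T: hit
C: fault, frames {Q,T,C}
A: fault, frames {Q,T,C,A}
F: fault, evict Q, frames {T,C,A,F}
C: hit
A: hit
C: hit
A: hit
S: fault, evict T, frames {F,C,A,S}
A: hit
S: hit
F: hit
Hits: 8 of 14 references → 8/14 = 0.5714.

0.57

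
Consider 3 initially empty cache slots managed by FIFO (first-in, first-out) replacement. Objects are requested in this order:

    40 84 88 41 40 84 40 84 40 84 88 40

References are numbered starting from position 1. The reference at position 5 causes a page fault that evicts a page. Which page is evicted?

pos 1: 40 -> miss, frames {40}
pos 2: 84 -> miss, frames {40,84}
pos 3: 88 -> miss, frames {40,84,88}
pos 4: 41 -> miss, evict 40, frames {84,88,41}
pos 5: 40 -> miss, evict 84, frames {88,41,40}
At position 5, page 84 is evicted.

84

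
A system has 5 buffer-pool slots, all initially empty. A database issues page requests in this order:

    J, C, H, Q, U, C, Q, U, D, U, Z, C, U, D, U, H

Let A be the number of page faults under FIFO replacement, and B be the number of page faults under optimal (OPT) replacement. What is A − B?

2

Under FIFO: F F F F F . . . F . F F . . . F → 9 faults.
Under OPT: F F F F F . . . F . F . . . . . → 7 faults.
A − B = 9 − 7 = 2.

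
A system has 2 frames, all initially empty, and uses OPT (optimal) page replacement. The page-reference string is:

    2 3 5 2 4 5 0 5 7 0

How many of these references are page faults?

2 → fault, frames [2]
3 → fault, frames [2, 3]
5 → fault, evict 3, frames [2, 5]
2 → hit
4 → fault, evict 2, frames [5, 4]
5 → hit
0 → fault, evict 4, frames [5, 0]
5 → hit
7 → fault, evict 5, frames [0, 7]
0 → hit
Page faults: 6.

6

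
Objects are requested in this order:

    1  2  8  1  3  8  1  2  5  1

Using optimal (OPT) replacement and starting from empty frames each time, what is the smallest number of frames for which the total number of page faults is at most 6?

f=1: 10 faults
f=2: 7 faults
f=3: 6 faults
f=4: 5 faults
f=5: 5 faults
Smallest f with faults ≤ 6 is 3.

3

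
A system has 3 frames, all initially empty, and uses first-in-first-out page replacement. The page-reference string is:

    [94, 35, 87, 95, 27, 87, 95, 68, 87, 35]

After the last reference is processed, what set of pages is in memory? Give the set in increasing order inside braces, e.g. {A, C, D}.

94 → fault, frames (94)
35 → fault, frames (94 35)
87 → fault, frames (94 35 87)
95 → fault, evict 94, frames (35 87 95)
27 → fault, evict 35, frames (87 95 27)
87 → hit
95 → hit
68 → fault, evict 87, frames (95 27 68)
87 → fault, evict 95, frames (27 68 87)
35 → fault, evict 27, frames (68 87 35)

{35, 68, 87}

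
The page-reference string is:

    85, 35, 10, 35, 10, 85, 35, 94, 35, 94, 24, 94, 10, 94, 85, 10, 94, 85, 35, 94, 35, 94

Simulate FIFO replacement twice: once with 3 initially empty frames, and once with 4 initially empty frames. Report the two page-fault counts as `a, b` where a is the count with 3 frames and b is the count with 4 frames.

3 frames: F F F . . . . F . . F . . . F F F . F . . . → 9 faults.
4 frames: F F F . . . . F . . F . . . F . . . F . . . → 7 faults.
7 < 9: adding a frame reduced faults, as is typical.

9, 7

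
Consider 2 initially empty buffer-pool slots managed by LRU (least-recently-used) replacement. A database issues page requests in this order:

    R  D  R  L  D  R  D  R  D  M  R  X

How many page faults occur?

R -> fault, frames (R)
D -> fault, frames (R D)
R -> hit
L -> fault, evict D, frames (R L)
D -> fault, evict R, frames (L D)
R -> fault, evict L, frames (D R)
D -> hit
R -> hit
D -> hit
M -> fault, evict R, frames (D M)
R -> fault, evict D, frames (M R)
X -> fault, evict M, frames (R X)
Page faults: 8.

8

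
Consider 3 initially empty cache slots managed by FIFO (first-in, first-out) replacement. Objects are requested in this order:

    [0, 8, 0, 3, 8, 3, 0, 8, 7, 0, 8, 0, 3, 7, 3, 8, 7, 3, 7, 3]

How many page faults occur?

0 -> miss, frames {0}
8 -> miss, frames {0,8}
0 -> hit
3 -> miss, frames {0,8,3}
8 -> hit
3 -> hit
0 -> hit
8 -> hit
7 -> miss, evict 0, frames {8,3,7}
0 -> miss, evict 8, frames {3,7,0}
8 -> miss, evict 3, frames {7,0,8}
0 -> hit
3 -> miss, evict 7, frames {0,8,3}
7 -> miss, evict 0, frames {8,3,7}
3 -> hit
8 -> hit
7 -> hit
3 -> hit
7 -> hit
3 -> hit
Page faults: 8.

8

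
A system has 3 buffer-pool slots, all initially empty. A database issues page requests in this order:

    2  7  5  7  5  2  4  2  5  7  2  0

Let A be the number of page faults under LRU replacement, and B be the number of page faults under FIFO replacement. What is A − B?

Under LRU: F F F . . . F . . F . F → 6 faults.
Under FIFO: F F F . . . F F . F . F → 7 faults.
A − B = 6 − 7 = -1.

-1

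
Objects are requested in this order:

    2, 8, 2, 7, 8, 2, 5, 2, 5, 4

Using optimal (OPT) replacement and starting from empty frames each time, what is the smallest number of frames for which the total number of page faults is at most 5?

3

f=1: 10 faults
f=2: 6 faults
f=3: 5 faults
f=4: 5 faults
f=5: 5 faults
Smallest f with faults ≤ 5 is 3.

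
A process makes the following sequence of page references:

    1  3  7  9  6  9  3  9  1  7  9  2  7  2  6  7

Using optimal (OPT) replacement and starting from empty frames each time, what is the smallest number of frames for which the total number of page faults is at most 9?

f=1: 16 faults
f=2: 10 faults
f=3: 8 faults
f=4: 7 faults
f=5: 6 faults
f=6: 6 faults
Smallest f with faults ≤ 9 is 3.

3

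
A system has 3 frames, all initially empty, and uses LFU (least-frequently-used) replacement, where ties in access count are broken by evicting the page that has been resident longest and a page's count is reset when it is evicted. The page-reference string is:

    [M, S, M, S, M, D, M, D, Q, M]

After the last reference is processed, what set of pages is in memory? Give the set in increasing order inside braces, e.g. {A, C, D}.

M → fault, frames [M]
S → fault, frames [M, S]
M → hit
S → hit
M → hit
D → fault, frames [M, S, D]
M → hit
D → hit
Q → fault, evict S, frames [M, D, Q]
M → hit

{D, M, Q}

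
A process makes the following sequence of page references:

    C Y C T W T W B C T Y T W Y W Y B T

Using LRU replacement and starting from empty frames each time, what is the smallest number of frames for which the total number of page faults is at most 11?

3

f=1: 18 faults
f=2: 12 faults
f=3: 11 faults
f=4: 8 faults
f=5: 5 faults
Smallest f with faults ≤ 11 is 3.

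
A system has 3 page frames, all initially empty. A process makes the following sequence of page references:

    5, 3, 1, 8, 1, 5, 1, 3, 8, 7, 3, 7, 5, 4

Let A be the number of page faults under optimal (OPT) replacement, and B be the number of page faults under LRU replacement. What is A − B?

-3

Under OPT: F F F F . . . F . F . . . F → 7 faults.
Under LRU: F F F F . F . F F F . . F F → 10 faults.
A − B = 7 − 10 = -3.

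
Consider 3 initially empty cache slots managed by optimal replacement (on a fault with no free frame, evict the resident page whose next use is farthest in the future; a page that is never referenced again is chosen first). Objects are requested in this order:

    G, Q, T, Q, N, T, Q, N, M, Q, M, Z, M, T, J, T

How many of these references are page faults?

7

G → fault, frames {G}
Q → fault, frames {G,Q}
T → fault, frames {G,Q,T}
Q → hit
N → fault, evict G, frames {Q,T,N}
T → hit
Q → hit
N → hit
M → fault, evict N, frames {Q,T,M}
Q → hit
M → hit
Z → fault, evict Q, frames {T,M,Z}
M → hit
T → hit
J → fault, evict Z, frames {T,M,J}
T → hit
Page faults: 7.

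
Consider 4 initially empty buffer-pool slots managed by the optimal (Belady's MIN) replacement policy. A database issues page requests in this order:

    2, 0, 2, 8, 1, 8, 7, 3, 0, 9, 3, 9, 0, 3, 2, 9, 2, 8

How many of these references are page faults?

2 -> miss, frames [2]
0 -> miss, frames [2, 0]
2 -> hit
8 -> miss, frames [2, 0, 8]
1 -> miss, frames [2, 0, 8, 1]
8 -> hit
7 -> miss, evict 1, frames [2, 0, 8, 7]
3 -> miss, evict 7, frames [2, 0, 8, 3]
0 -> hit
9 -> miss, evict 8, frames [2, 0, 3, 9]
3 -> hit
9 -> hit
0 -> hit
3 -> hit
2 -> hit
9 -> hit
2 -> hit
8 -> miss, evict 9, frames [2, 0, 3, 8]
Page faults: 8.

8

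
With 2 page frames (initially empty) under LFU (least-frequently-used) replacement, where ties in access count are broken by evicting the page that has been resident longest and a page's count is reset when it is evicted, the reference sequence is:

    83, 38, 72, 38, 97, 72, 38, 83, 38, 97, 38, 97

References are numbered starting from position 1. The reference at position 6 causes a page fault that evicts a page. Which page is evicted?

pos 1: 83: fault, frames {83}
pos 2: 38: fault, frames {83,38}
pos 3: 72: fault, evict 83, frames {38,72}
pos 4: 38: hit
pos 5: 97: fault, evict 72, frames {38,97}
pos 6: 72: fault, evict 97, frames {38,72}
At position 6, page 97 is evicted.

97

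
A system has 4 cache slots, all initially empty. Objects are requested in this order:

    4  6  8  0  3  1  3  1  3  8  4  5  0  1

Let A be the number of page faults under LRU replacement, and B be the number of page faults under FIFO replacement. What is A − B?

1

Under LRU: F F F F F F . . . . F F F F → 10 faults.
Under FIFO: F F F F F F . . . . F F F . → 9 faults.
A − B = 10 − 9 = 1.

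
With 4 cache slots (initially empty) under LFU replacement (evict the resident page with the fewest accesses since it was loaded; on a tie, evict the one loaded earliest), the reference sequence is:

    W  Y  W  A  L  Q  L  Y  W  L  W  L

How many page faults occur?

W: miss, frames [W]
Y: miss, frames [W, Y]
W: hit
A: miss, frames [W, Y, A]
L: miss, frames [W, Y, A, L]
Q: miss, evict Y, frames [W, A, L, Q]
L: hit
Y: miss, evict A, frames [W, L, Q, Y]
W: hit
L: hit
W: hit
L: hit
Page faults: 6.

6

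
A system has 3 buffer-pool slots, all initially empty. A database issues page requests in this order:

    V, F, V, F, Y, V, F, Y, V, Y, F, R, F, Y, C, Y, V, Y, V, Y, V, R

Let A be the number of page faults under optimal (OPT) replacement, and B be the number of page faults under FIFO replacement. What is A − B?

-2

Under OPT: F F . . F . . . . . . F . . F . F . . . . . → 6 faults.
Under FIFO: F F . . F . . . . . . F . . F . F F . . . F → 8 faults.
A − B = 6 − 8 = -2.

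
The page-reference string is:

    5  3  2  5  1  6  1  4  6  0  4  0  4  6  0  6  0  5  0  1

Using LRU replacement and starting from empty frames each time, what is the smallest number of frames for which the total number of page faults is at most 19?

f=1: 20 faults
f=2: 14 faults
f=3: 9 faults
f=4: 9 faults
f=5: 7 faults
f=6: 7 faults
f=7: 7 faults
Smallest f with faults ≤ 19 is 2.

2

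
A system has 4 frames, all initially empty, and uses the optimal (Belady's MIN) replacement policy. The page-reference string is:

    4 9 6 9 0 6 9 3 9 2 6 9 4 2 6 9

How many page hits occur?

10

4: miss, frames {4}
9: miss, frames {4,9}
6: miss, frames {4,9,6}
9: hit
0: miss, frames {4,9,6,0}
6: hit
9: hit
3: miss, evict 0, frames {4,9,6,3}
9: hit
2: miss, evict 3, frames {4,9,6,2}
6: hit
9: hit
4: hit
2: hit
6: hit
9: hit
Hits: 10.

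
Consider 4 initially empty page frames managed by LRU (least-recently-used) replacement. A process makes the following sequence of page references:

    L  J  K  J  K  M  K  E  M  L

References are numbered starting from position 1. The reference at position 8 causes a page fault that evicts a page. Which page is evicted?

pos 1: L: fault, frames {L}
pos 2: J: fault, frames {L,J}
pos 3: K: fault, frames {L,J,K}
pos 4: J: hit
pos 5: K: hit
pos 6: M: fault, frames {L,J,K,M}
pos 7: K: hit
pos 8: E: fault, evict L, frames {J,M,K,E}
At position 8, page L is evicted.

L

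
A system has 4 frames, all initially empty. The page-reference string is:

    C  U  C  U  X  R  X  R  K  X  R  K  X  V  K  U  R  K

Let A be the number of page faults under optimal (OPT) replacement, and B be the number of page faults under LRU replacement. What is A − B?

-2

Under OPT: F F . . F F . . F . . . . F . . . . → 6 faults.
Under LRU: F F . . F F . . F . . . . F . F F . → 8 faults.
A − B = 6 − 8 = -2.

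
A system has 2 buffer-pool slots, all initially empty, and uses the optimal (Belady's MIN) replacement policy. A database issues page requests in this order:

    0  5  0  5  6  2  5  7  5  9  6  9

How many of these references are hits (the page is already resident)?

5

0 → fault, frames (0)
5 → fault, frames (0 5)
0 → hit
5 → hit
6 → fault, evict 0, frames (5 6)
2 → fault, evict 6, frames (5 2)
5 → hit
7 → fault, evict 2, frames (5 7)
5 → hit
9 → fault, evict 7, frames (5 9)
6 → fault, evict 5, frames (9 6)
9 → hit
Hits: 5.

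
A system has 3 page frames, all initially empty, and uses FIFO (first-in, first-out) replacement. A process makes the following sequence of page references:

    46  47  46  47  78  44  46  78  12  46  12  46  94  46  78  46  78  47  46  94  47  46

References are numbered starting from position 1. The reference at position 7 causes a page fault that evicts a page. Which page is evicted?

47

pos 1: 46 -> fault, frames [46]
pos 2: 47 -> fault, frames [46, 47]
pos 3: 46 -> hit
pos 4: 47 -> hit
pos 5: 78 -> fault, frames [46, 47, 78]
pos 6: 44 -> fault, evict 46, frames [47, 78, 44]
pos 7: 46 -> fault, evict 47, frames [78, 44, 46]
At position 7, page 47 is evicted.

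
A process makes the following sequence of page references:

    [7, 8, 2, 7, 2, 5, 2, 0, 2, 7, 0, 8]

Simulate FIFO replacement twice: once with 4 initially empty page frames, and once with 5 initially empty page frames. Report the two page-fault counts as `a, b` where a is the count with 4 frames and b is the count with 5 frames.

7, 5

4 frames: F F F . . F . F . F . F → 7 faults.
5 frames: F F F . . F . F . . . . → 5 faults.
5 < 7: adding a frame reduced faults, as is typical.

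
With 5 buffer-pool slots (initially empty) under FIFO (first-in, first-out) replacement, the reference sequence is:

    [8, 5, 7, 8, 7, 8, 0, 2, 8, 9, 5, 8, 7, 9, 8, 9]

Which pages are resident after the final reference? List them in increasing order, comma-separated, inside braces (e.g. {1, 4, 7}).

{0, 2, 7, 8, 9}

8 -> miss, frames [8]
5 -> miss, frames [8, 5]
7 -> miss, frames [8, 5, 7]
8 -> hit
7 -> hit
8 -> hit
0 -> miss, frames [8, 5, 7, 0]
2 -> miss, frames [8, 5, 7, 0, 2]
8 -> hit
9 -> miss, evict 8, frames [5, 7, 0, 2, 9]
5 -> hit
8 -> miss, evict 5, frames [7, 0, 2, 9, 8]
7 -> hit
9 -> hit
8 -> hit
9 -> hit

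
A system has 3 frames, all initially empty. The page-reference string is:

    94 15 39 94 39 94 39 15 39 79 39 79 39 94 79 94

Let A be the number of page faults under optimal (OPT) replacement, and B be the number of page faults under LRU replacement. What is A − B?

-1

Under OPT: F F F . . . . . . F . . . . . . → 4 faults.
Under LRU: F F F . . . . . . F . . . F . . → 5 faults.
A − B = 4 − 5 = -1.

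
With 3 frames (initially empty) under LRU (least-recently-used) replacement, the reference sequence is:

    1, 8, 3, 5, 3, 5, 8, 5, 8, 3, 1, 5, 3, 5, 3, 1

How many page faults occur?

1 → miss, frames (1)
8 → miss, frames (1 8)
3 → miss, frames (1 8 3)
5 → miss, evict 1, frames (8 3 5)
3 → hit
5 → hit
8 → hit
5 → hit
8 → hit
3 → hit
1 → miss, evict 5, frames (8 3 1)
5 → miss, evict 8, frames (3 1 5)
3 → hit
5 → hit
3 → hit
1 → hit
Page faults: 6.

6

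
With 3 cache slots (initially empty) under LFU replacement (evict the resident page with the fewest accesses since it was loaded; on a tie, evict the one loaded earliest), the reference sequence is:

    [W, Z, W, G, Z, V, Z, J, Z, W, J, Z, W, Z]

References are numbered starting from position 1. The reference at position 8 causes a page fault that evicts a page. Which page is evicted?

pos 1: W → fault, frames {W}
pos 2: Z → fault, frames {W,Z}
pos 3: W → hit
pos 4: G → fault, frames {W,Z,G}
pos 5: Z → hit
pos 6: V → fault, evict G, frames {W,Z,V}
pos 7: Z → hit
pos 8: J → fault, evict V, frames {W,Z,J}
At position 8, page V is evicted.

V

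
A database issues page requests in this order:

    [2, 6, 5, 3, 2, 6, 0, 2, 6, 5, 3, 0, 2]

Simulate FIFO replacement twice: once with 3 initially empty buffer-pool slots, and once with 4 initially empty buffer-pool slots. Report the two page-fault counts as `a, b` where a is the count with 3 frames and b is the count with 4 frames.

10, 11

3 frames: F F F F F F F . . F F . F → 10 faults.
4 frames: F F F F . . F F F F F F F → 11 faults.
11 > 10: adding a frame increased faults — Belady's anomaly.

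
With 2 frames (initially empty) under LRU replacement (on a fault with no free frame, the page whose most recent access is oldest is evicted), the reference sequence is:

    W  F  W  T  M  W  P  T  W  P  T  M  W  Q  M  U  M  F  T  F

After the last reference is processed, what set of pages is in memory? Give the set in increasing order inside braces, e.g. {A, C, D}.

W: miss, frames {W}
F: miss, frames {W,F}
W: hit
T: miss, evict F, frames {W,T}
M: miss, evict W, frames {T,M}
W: miss, evict T, frames {M,W}
P: miss, evict M, frames {W,P}
T: miss, evict W, frames {P,T}
W: miss, evict P, frames {T,W}
P: miss, evict T, frames {W,P}
T: miss, evict W, frames {P,T}
M: miss, evict P, frames {T,M}
W: miss, evict T, frames {M,W}
Q: miss, evict M, frames {W,Q}
M: miss, evict W, frames {Q,M}
U: miss, evict Q, frames {M,U}
M: hit
F: miss, evict U, frames {M,F}
T: miss, evict M, frames {F,T}
F: hit

{F, T}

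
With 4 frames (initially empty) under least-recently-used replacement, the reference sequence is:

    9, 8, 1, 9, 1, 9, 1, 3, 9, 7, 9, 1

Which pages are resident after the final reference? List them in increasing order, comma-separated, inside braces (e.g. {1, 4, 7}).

9 -> fault, frames (9)
8 -> fault, frames (9 8)
1 -> fault, frames (9 8 1)
9 -> hit
1 -> hit
9 -> hit
1 -> hit
3 -> fault, frames (8 9 1 3)
9 -> hit
7 -> fault, evict 8, frames (1 3 9 7)
9 -> hit
1 -> hit

{1, 3, 7, 9}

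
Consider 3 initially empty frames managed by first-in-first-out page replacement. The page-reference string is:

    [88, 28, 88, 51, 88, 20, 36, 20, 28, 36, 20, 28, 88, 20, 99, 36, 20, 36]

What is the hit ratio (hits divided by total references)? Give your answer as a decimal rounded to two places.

88: miss, frames {88}
28: miss, frames {88,28}
88: hit
51: miss, frames {88,28,51}
88: hit
20: miss, evict 88, frames {28,51,20}
36: miss, evict 28, frames {51,20,36}
20: hit
28: miss, evict 51, frames {20,36,28}
36: hit
20: hit
28: hit
88: miss, evict 20, frames {36,28,88}
20: miss, evict 36, frames {28,88,20}
99: miss, evict 28, frames {88,20,99}
36: miss, evict 88, frames {20,99,36}
20: hit
36: hit
Hits: 8 of 18 references → 8/18 = 0.4444.

0.44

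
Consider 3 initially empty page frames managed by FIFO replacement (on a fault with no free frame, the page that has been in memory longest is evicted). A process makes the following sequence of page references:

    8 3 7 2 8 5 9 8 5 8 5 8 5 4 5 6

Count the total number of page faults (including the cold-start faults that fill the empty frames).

9

8 → miss, frames [8]
3 → miss, frames [8, 3]
7 → miss, frames [8, 3, 7]
2 → miss, evict 8, frames [3, 7, 2]
8 → miss, evict 3, frames [7, 2, 8]
5 → miss, evict 7, frames [2, 8, 5]
9 → miss, evict 2, frames [8, 5, 9]
8 → hit
5 → hit
8 → hit
5 → hit
8 → hit
5 → hit
4 → miss, evict 8, frames [5, 9, 4]
5 → hit
6 → miss, evict 5, frames [9, 4, 6]
Page faults: 9.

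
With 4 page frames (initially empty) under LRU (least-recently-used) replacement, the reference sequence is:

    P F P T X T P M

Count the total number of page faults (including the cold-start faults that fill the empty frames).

P → miss, frames [P]
F → miss, frames [P, F]
P → hit
T → miss, frames [F, P, T]
X → miss, frames [F, P, T, X]
T → hit
P → hit
M → miss, evict F, frames [X, T, P, M]
Page faults: 5.

5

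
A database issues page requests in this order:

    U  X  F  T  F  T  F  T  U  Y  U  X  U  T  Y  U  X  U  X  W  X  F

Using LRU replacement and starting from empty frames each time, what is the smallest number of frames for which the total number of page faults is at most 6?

6

f=1: 22 faults
f=2: 13 faults
f=3: 12 faults
f=4: 8 faults
f=5: 7 faults
f=6: 6 faults
Smallest f with faults ≤ 6 is 6.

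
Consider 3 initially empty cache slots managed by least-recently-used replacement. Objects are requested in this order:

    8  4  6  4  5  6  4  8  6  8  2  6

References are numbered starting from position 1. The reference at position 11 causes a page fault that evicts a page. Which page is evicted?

pos 1: 8 -> fault, frames {8}
pos 2: 4 -> fault, frames {8,4}
pos 3: 6 -> fault, frames {8,4,6}
pos 4: 4 -> hit
pos 5: 5 -> fault, evict 8, frames {6,4,5}
pos 6: 6 -> hit
pos 7: 4 -> hit
pos 8: 8 -> fault, evict 5, frames {6,4,8}
pos 9: 6 -> hit
pos 10: 8 -> hit
pos 11: 2 -> fault, evict 4, frames {6,8,2}
At position 11, page 4 is evicted.

4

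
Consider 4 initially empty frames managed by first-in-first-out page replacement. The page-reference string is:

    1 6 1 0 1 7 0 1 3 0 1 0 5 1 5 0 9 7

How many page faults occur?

10

1: fault, frames {1}
6: fault, frames {1,6}
1: hit
0: fault, frames {1,6,0}
1: hit
7: fault, frames {1,6,0,7}
0: hit
1: hit
3: fault, evict 1, frames {6,0,7,3}
0: hit
1: fault, evict 6, frames {0,7,3,1}
0: hit
5: fault, evict 0, frames {7,3,1,5}
1: hit
5: hit
0: fault, evict 7, frames {3,1,5,0}
9: fault, evict 3, frames {1,5,0,9}
7: fault, evict 1, frames {5,0,9,7}
Page faults: 10.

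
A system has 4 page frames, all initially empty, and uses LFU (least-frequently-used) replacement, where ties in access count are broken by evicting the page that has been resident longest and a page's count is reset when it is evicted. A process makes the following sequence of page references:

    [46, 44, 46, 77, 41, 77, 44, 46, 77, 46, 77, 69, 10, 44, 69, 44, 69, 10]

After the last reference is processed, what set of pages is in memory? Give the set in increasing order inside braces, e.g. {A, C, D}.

46 → miss, frames {46}
44 → miss, frames {46,44}
46 → hit
77 → miss, frames {46,44,77}
41 → miss, frames {46,44,77,41}
77 → hit
44 → hit
46 → hit
77 → hit
46 → hit
77 → hit
69 → miss, evict 41, frames {46,44,77,69}
10 → miss, evict 69, frames {46,44,77,10}
44 → hit
69 → miss, evict 10, frames {46,44,77,69}
44 → hit
69 → hit
10 → miss, evict 69, frames {46,44,77,10}

{10, 44, 46, 77}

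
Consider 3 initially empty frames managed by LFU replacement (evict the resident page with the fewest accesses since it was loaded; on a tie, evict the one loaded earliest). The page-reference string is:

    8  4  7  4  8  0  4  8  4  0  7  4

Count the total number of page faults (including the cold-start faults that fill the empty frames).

8: fault, frames {8}
4: fault, frames {8,4}
7: fault, frames {8,4,7}
4: hit
8: hit
0: fault, evict 7, frames {8,4,0}
4: hit
8: hit
4: hit
0: hit
7: fault, evict 0, frames {8,4,7}
4: hit
Page faults: 5.

5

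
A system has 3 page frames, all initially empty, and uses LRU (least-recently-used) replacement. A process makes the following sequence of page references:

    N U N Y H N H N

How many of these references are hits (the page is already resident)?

4

N -> miss, frames (N)
U -> miss, frames (N U)
N -> hit
Y -> miss, frames (U N Y)
H -> miss, evict U, frames (N Y H)
N -> hit
H -> hit
N -> hit
Hits: 4.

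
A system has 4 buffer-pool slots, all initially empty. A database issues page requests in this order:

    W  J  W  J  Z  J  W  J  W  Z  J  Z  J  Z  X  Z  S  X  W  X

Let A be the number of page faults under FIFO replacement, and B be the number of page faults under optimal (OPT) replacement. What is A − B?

Under FIFO: F F . . F . . . . . . . . . F . F . F . → 6 faults.
Under OPT: F F . . F . . . . . . . . . F . F . . . → 5 faults.
A − B = 6 − 5 = 1.

1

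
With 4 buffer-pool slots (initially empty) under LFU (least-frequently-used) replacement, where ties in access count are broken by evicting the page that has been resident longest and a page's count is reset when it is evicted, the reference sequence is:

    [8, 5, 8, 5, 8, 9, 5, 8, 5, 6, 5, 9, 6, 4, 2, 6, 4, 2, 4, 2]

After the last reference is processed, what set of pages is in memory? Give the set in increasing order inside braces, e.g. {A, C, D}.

{2, 5, 6, 8}

8 -> miss, frames {8}
5 -> miss, frames {8,5}
8 -> hit
5 -> hit
8 -> hit
9 -> miss, frames {8,5,9}
5 -> hit
8 -> hit
5 -> hit
6 -> miss, frames {8,5,9,6}
5 -> hit
9 -> hit
6 -> hit
4 -> miss, evict 9, frames {8,5,6,4}
2 -> miss, evict 4, frames {8,5,6,2}
6 -> hit
4 -> miss, evict 2, frames {8,5,6,4}
2 -> miss, evict 4, frames {8,5,6,2}
4 -> miss, evict 2, frames {8,5,6,4}
2 -> miss, evict 4, frames {8,5,6,2}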